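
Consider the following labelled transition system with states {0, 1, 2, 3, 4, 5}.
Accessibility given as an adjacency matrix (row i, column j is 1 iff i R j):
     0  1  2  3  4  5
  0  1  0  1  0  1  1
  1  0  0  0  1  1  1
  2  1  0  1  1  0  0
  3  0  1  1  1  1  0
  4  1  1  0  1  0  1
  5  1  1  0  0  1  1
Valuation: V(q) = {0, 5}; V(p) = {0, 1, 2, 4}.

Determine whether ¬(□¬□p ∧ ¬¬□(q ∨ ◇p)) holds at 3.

No

At 3: □¬□p ∧ ¬¬□(q ∨ ◇p) is true, so ¬(□¬□p ∧ ¬¬□(q ∨ ◇p)) is false.
  At 3: □¬□p is true, ¬¬□(q ∨ ◇p) is true, so □¬□p ∧ ¬¬□(q ∨ ◇p) is true.
    At 3: □¬□p requires ¬□p at every successor {1, 2, 3, 4}.
      At 1: ¬□p is true.
      At 2: ¬□p is true.
      At 3: ¬□p is true.
      At 4: ¬□p is true.
    So □¬□p is true at 3.
    At 3: ¬□(q ∨ ◇p) is false, so ¬¬□(q ∨ ◇p) is true.
      At 3: □(q ∨ ◇p) is true, so ¬□(q ∨ ◇p) is false.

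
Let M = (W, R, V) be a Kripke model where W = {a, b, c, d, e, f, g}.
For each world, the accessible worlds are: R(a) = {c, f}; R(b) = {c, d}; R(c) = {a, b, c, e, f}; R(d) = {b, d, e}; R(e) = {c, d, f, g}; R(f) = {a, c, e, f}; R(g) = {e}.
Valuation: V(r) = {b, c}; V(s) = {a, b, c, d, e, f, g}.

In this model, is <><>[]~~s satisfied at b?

Yes

At b: <><>[]~~s requires <>[]~~s at some successor in {c, d}.
  <>[]~~s holds at c, so <><>[]~~s is true at b.
    At c: <>[]~~s requires []~~s at some successor in {a, b, c, e, f}.
      []~~s holds at a, so <>[]~~s is true at c.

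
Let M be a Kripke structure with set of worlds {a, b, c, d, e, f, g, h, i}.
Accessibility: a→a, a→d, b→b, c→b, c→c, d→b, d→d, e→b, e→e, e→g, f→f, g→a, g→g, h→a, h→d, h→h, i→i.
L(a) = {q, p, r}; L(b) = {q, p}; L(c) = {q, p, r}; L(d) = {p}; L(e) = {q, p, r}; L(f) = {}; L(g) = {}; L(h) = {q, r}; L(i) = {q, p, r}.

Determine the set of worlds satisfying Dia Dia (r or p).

a, b, c, d, e, g, h, i

Let φ = Dia Dia (r or p). Evaluate φ at each world:
  a (successors {a, d}): φ is true.
  b (successors {b}): φ is true.
  c (successors {b, c}): φ is true.
  d (successors {b, d}): φ is true.
  e (successors {b, e, g}): φ is true.
  f (successors {f}): φ is false.
  g (successors {a, g}): φ is true.
  h (successors {a, d, h}): φ is true.
  i (successors {i}): φ is true.
For instance, at g:
  At g: Dia Dia (r or p) requires Dia (r or p) at some successor in {a, g}.
    Dia (r or p) holds at a, so Dia Dia (r or p) is true at g.
      At a: Dia (r or p) requires r or p at some successor in {a, d}.
        r or p holds at a, so Dia (r or p) is true at a.
Satisfying worlds: {a, b, c, d, e, g, h, i}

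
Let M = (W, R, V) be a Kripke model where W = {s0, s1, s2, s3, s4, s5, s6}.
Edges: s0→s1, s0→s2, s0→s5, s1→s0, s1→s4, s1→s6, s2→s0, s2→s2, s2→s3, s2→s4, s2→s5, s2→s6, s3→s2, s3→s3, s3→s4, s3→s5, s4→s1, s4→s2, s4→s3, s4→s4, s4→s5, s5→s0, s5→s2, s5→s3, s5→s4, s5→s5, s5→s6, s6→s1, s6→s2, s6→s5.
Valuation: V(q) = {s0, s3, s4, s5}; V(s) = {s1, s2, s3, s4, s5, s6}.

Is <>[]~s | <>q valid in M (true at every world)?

Yes

Let φ = <>[]~s | <>q. Evaluate φ at each world:
  s0 (successors {s1, s2, s5}): φ is true.
  s1 (successors {s0, s4, s6}): φ is true.
  s2 (successors {s0, s2, s3, s4, s5, s6}): φ is true.
  s3 (successors {s2, s3, s4, s5}): φ is true.
  s4 (successors {s1, s2, s3, s4, s5}): φ is true.
  s5 (successors {s0, s2, s3, s4, s5, s6}): φ is true.
  s6 (successors {s1, s2, s5}): φ is true.
For instance, at s2:
  At s2: <>[]~s is false, <>q is true, so <>[]~s | <>q is true.
    At s2: <>[]~s requires []~s at some successor in {s0, s2, s3, s4, s5, s6}.
      At s0: []~s is false.
      At s2: []~s is false.
      At s3: []~s is false.
      At s4: []~s is false.
      At s5: []~s is false.
      At s6: []~s is false.
    So <>[]~s is false at s2.
    At s2: <>q requires q at some successor in {s0, s2, s3, s4, s5, s6}.
      q holds at s0, so <>q is true at s2.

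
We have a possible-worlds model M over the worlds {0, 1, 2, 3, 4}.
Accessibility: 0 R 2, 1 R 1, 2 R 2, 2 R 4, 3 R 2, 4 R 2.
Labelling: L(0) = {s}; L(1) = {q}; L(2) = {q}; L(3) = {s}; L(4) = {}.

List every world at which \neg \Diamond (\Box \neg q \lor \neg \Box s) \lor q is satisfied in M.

1, 2

Let φ = \neg \Diamond (\Box \neg q \lor \neg \Box s) \lor q. Evaluate φ at each world:
  0 (successors {2}): φ is false.
  1 (successors {1}): φ is true.
  2 (successors {2, 4}): φ is true.
  3 (successors {2}): φ is false.
  4 (successors {2}): φ is false.
For instance, at 3:
  At 3: \neg \Diamond (\Box \neg q \lor \neg \Box s) is false, q is false, so \neg \Diamond (\Box \neg q \lor \neg \Box s) \lor q is false.
    At 3: \Diamond (\Box \neg q \lor \neg \Box s) is true, so \neg \Diamond (\Box \neg q \lor \neg \Box s) is false.
      At 3: \Diamond (\Box \neg q \lor \neg \Box s) requires \Box \neg q \lor \neg \Box s at some successor in {2}.
        \Box \neg q \lor \neg \Box s holds at 2, so \Diamond (\Box \neg q \lor \neg \Box s) is true at 3.
Satisfying worlds: {1, 2}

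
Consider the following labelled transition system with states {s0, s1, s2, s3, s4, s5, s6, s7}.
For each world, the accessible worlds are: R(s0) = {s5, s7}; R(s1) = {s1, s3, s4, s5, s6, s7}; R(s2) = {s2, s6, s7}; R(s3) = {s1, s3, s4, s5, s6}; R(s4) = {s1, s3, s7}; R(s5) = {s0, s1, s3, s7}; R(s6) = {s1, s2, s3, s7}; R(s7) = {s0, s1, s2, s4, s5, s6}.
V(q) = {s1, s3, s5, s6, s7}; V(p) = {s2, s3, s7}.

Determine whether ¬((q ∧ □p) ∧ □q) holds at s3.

Yes

At s3: (q ∧ □p) ∧ □q is false, so ¬((q ∧ □p) ∧ □q) is true.
  At s3: q ∧ □p is false, □q is false, so (q ∧ □p) ∧ □q is false.
    At s3: q is true, □p is false, so q ∧ □p is false.
      At s3: □p requires p at every successor {s1, s3, s4, s5, s6}.
        p fails at s1, so □p is false at s3.
    At s3: □q requires q at every successor {s1, s3, s4, s5, s6}.
      q fails at s4, so □q is false at s3.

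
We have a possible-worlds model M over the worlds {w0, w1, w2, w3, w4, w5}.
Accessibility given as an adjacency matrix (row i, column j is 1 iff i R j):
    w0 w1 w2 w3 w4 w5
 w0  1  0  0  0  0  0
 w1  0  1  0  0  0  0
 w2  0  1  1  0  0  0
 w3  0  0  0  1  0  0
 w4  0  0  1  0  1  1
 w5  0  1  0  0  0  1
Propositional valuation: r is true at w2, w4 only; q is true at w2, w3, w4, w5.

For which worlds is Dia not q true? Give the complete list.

Recall that Dia ψ holds at a world iff ψ holds at some accessible world.
Let φ = Dia not q. Evaluate φ at each world:
  w0 (successors {w0}): φ is true.
  w1 (successors {w1}): φ is true.
  w2 (successors {w1, w2}): φ is true.
  w3 (successors {w3}): φ is false.
  w4 (successors {w2, w4, w5}): φ is false.
  w5 (successors {w1, w5}): φ is true.
For instance, at w0:
  At w0: Dia not q requires not q at some successor in {w0}.
    not q holds at w0, so Dia not q is true at w0.
Satisfying worlds: {w0, w1, w2, w5}

w0, w1, w2, w5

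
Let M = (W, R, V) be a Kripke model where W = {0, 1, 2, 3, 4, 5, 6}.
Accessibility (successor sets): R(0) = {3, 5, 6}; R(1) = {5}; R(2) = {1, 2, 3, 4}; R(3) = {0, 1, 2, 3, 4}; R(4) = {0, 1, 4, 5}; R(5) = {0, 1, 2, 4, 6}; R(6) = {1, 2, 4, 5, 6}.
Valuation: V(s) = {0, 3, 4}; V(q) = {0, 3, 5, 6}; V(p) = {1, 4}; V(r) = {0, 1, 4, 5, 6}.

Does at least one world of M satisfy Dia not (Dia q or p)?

Let φ = Dia not (Dia q or p). Evaluate φ at each world:
  0 (successors {3, 5, 6}): φ is false.
  1 (successors {5}): φ is false.
  2 (successors {1, 2, 3, 4}): φ is false.
  3 (successors {0, 1, 2, 3, 4}): φ is false.
  4 (successors {0, 1, 4, 5}): φ is false.
  5 (successors {0, 1, 2, 4, 6}): φ is false.
  6 (successors {1, 2, 4, 5, 6}): φ is false.
For instance, at 3:
  At 3: Dia not (Dia q or p) requires not (Dia q or p) at some successor in {0, 1, 2, 3, 4}.
    At 0: not (Dia q or p) is false.
    At 1: not (Dia q or p) is false.
    At 2: not (Dia q or p) is false.
    At 3: not (Dia q or p) is false.
    At 4: not (Dia q or p) is false.
  So Dia not (Dia q or p) is false at 3.

No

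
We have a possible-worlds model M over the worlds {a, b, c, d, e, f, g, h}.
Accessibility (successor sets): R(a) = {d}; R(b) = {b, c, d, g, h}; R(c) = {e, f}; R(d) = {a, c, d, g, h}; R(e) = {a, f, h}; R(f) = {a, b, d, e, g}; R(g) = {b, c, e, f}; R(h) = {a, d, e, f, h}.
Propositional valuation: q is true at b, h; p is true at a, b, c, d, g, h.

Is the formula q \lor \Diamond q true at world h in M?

At h: q is true, \Diamond q is true, so q \lor \Diamond q is true.
  At h: \Diamond q requires q at some successor in {a, d, e, f, h}.
    q holds at h, so \Diamond q is true at h.

Yes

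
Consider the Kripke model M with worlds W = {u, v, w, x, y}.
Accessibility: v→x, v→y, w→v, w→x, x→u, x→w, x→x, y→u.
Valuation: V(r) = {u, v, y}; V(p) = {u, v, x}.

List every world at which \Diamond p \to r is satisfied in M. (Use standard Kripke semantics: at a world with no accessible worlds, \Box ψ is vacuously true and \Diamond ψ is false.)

Let φ = \Diamond p \to r. Evaluate φ at each world:
  u (successors ∅): φ is true.
  v (successors {x, y}): φ is true.
  w (successors {v, x}): φ is false.
  x (successors {u, w, x}): φ is false.
  y (successors {u}): φ is true.
For instance, at y:
  At y: \Diamond p is true, r is true, so \Diamond p \to r is true.
    At y: \Diamond p requires p at some successor in {u}.
      p holds at u, so \Diamond p is true at y.
Satisfying worlds: {u, v, y}

u, v, y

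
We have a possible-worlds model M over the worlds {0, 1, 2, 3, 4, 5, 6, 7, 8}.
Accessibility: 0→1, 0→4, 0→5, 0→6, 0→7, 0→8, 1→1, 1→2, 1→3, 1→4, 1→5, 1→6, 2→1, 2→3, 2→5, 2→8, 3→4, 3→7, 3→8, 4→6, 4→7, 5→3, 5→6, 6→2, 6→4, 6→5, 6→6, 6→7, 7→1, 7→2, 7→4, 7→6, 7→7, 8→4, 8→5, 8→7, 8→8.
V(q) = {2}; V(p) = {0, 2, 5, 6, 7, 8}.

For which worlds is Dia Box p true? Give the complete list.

Let φ = Dia Box p. Evaluate φ at each world:
  0 (successors {1, 4, 5, 6, 7, 8}): φ is true.
  1 (successors {1, 2, 3, 4, 5, 6}): φ is true.
  2 (successors {1, 3, 5, 8}): φ is false.
  3 (successors {4, 7, 8}): φ is true.
  4 (successors {6, 7}): φ is false.
  5 (successors {3, 6}): φ is false.
  6 (successors {2, 4, 5, 6, 7}): φ is true.
  7 (successors {1, 2, 4, 6, 7}): φ is true.
  8 (successors {4, 5, 7, 8}): φ is true.
For instance, at 7:
  At 7: Dia Box p requires Box p at some successor in {1, 2, 4, 6, 7}.
    Box p holds at 4, so Dia Box p is true at 7.
      At 4: Box p requires p at every successor {6, 7}.
        At 6: p is true.
        At 7: p is true.
      So Box p is true at 4.
Satisfying worlds: {0, 1, 3, 6, 7, 8}

0, 1, 3, 6, 7, 8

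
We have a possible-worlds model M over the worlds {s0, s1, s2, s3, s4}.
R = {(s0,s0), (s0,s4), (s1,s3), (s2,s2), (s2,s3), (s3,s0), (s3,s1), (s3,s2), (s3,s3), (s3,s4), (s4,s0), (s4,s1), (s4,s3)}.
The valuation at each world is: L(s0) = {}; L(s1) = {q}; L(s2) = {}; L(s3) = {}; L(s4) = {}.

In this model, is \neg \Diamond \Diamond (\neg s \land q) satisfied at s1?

No

At s1: \Diamond \Diamond (\neg s \land q) is true, so \neg \Diamond \Diamond (\neg s \land q) is false.
  At s1: \Diamond \Diamond (\neg s \land q) requires \Diamond (\neg s \land q) at some successor in {s3}.
    \Diamond (\neg s \land q) holds at s3, so \Diamond \Diamond (\neg s \land q) is true at s1.
      At s3: \Diamond (\neg s \land q) requires \neg s \land q at some successor in {s0, s1, s2, s3, s4}.
        \neg s \land q holds at s1, so \Diamond (\neg s \land q) is true at s3.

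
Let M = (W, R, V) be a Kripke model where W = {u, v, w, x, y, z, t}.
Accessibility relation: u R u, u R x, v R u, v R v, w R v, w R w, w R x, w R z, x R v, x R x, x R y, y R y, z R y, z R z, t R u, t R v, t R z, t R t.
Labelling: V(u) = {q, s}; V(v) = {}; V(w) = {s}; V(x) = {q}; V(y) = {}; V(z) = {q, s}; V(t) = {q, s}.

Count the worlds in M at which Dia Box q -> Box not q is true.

Let φ = Dia Box q -> Box not q. Evaluate φ at each world:
  u (successors {u, x}): φ is false.
  v (successors {u, v}): φ is false.
  w (successors {v, w, x, z}): φ is true.
  x (successors {v, x, y}): φ is true.
  y (successors {y}): φ is true.
  z (successors {y, z}): φ is true.
  t (successors {u, v, z, t}): φ is false.
For instance, at t:
  At t: Dia Box q is true, Box not q is false, so Dia Box q -> Box not q is false.
    At t: Dia Box q requires Box q at some successor in {u, v, z, t}.
      Box q holds at u, so Dia Box q is true at t.
    At t: Box not q requires not q at every successor {u, v, z, t}.
      not q fails at u, so Box not q is false at t.
Satisfying worlds: {w, x, y, z}

4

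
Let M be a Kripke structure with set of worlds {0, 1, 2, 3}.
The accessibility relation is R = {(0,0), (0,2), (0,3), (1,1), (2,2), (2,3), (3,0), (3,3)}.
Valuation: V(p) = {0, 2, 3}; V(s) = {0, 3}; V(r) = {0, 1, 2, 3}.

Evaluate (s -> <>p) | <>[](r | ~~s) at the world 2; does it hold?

At 2: s -> <>p is true, <>[](r | ~~s) is true, so (s -> <>p) | <>[](r | ~~s) is true.
  At 2: s is false, <>p is true, so s -> <>p is true.
    At 2: <>p requires p at some successor in {2, 3}.
      p holds at 2, so <>p is true at 2.
  At 2: <>[](r | ~~s) requires [](r | ~~s) at some successor in {2, 3}.
    [](r | ~~s) holds at 2, so <>[](r | ~~s) is true at 2.
      At 2: [](r | ~~s) requires r | ~~s at every successor {2, 3}.
        At 2: r | ~~s is true.
        At 3: r | ~~s is true.
      So [](r | ~~s) is true at 2.

Yes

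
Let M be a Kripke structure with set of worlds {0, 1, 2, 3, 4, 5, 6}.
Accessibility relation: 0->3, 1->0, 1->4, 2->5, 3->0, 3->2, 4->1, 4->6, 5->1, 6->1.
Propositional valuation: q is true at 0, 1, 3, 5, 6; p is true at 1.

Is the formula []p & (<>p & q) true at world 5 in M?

Yes

At 5: []p is true, <>p & q is true, so []p & (<>p & q) is true.
  At 5: []p requires p at every successor {1}.
    At 1: p is true.
  So []p is true at 5.
  At 5: <>p is true, q is true, so <>p & q is true.
    At 5: <>p requires p at some successor in {1}.
      p holds at 1, so <>p is true at 5.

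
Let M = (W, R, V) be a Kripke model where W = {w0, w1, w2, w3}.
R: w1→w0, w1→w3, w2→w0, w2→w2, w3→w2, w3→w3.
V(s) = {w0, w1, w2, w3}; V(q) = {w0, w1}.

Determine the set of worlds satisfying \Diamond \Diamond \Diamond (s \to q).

Let φ = \Diamond \Diamond \Diamond (s \to q). Evaluate φ at each world:
  w0 (successors ∅): φ is false.
  w1 (successors {w0, w3}): φ is true.
  w2 (successors {w0, w2}): φ is true.
  w3 (successors {w2, w3}): φ is true.
For instance, at w1:
  At w1: \Diamond \Diamond \Diamond (s \to q) requires \Diamond \Diamond (s \to q) at some successor in {w0, w3}.
    \Diamond \Diamond (s \to q) holds at w3, so \Diamond \Diamond \Diamond (s \to q) is true at w1.
      At w3: \Diamond \Diamond (s \to q) requires \Diamond (s \to q) at some successor in {w2, w3}.
        \Diamond (s \to q) holds at w2, so \Diamond \Diamond (s \to q) is true at w3.
Satisfying worlds: {w1, w2, w3}

w1, w2, w3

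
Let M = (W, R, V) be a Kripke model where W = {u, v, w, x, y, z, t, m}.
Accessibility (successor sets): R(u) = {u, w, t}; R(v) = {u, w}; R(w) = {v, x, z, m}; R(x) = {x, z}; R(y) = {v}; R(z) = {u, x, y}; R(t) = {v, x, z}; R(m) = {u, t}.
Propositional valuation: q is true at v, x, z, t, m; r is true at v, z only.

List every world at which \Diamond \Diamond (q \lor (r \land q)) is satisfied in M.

Let φ = \Diamond \Diamond (q \lor (r \land q)). Evaluate φ at each world:
  u (successors {u, w, t}): φ is true.
  v (successors {u, w}): φ is true.
  w (successors {v, x, z, m}): φ is true.
  x (successors {x, z}): φ is true.
  y (successors {v}): φ is false.
  z (successors {u, x, y}): φ is true.
  t (successors {v, x, z}): φ is true.
  m (successors {u, t}): φ is true.
For instance, at y:
  At y: \Diamond \Diamond (q \lor (r \land q)) requires \Diamond (q \lor (r \land q)) at some successor in {v}.
    At v: \Diamond (q \lor (r \land q)) is false.
  So \Diamond \Diamond (q \lor (r \land q)) is false at y.
Satisfying worlds: {u, v, w, x, z, t, m}

u, v, w, x, z, t, m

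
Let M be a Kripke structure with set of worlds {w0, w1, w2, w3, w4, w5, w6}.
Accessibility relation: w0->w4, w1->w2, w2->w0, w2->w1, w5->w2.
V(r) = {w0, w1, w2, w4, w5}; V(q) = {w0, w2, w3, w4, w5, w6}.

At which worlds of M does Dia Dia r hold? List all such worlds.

w1, w2, w5

Let φ = Dia Dia r. Evaluate φ at each world:
  w0 (successors {w4}): φ is false.
  w1 (successors {w2}): φ is true.
  w2 (successors {w0, w1}): φ is true.
  w3 (successors ∅): φ is false.
  w4 (successors ∅): φ is false.
  w5 (successors {w2}): φ is true.
  w6 (successors ∅): φ is false.
For instance, at w1:
  At w1: Dia Dia r requires Dia r at some successor in {w2}.
    Dia r holds at w2, so Dia Dia r is true at w1.
      At w2: Dia r requires r at some successor in {w0, w1}.
        r holds at w0, so Dia r is true at w2.
Satisfying worlds: {w1, w2, w5}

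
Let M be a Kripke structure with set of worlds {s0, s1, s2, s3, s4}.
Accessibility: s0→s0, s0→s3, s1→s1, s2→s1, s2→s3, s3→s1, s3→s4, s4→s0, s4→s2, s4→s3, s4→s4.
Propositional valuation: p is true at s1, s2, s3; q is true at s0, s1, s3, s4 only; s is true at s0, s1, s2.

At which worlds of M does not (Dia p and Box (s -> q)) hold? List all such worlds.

s4

Let φ = not (Dia p and Box (s -> q)). Evaluate φ at each world:
  s0 (successors {s0, s3}): φ is false.
  s1 (successors {s1}): φ is false.
  s2 (successors {s1, s3}): φ is false.
  s3 (successors {s1, s4}): φ is false.
  s4 (successors {s0, s2, s3, s4}): φ is true.
For instance, at s0:
  At s0: Dia p and Box (s -> q) is true, so not (Dia p and Box (s -> q)) is false.
    At s0: Dia p is true, Box (s -> q) is true, so Dia p and Box (s -> q) is true.
      At s0: Dia p requires p at some successor in {s0, s3}.
        p holds at s3, so Dia p is true at s0.
      At s0: Box (s -> q) requires s -> q at every successor {s0, s3}.
        At s0: s -> q is true.
        At s3: s -> q is true.
      So Box (s -> q) is true at s0.
Satisfying worlds: {s4}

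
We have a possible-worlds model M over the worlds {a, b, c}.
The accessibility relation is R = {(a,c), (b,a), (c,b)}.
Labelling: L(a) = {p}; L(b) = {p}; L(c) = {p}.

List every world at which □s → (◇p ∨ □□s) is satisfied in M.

a, b, c

Recall that □ψ holds at a world iff ψ holds at every accessible world, and ◇ψ holds iff ψ holds at some accessible world.
Let φ = □s → (◇p ∨ □□s). Evaluate φ at each world:
  a (successors {c}): φ is true.
  b (successors {a}): φ is true.
  c (successors {b}): φ is true.
For instance, at b:
  At b: □s is false, ◇p ∨ □□s is true, so □s → (◇p ∨ □□s) is true.
    At b: □s requires s at every successor {a}.
      s fails at a, so □s is false at b.
    At b: ◇p is true, □□s is false, so ◇p ∨ □□s is true.
      At b: ◇p requires p at some successor in {a}.
        p holds at a, so ◇p is true at b.
      At b: □□s requires □s at every successor {a}.
        □s fails at a, so □□s is false at b.
Satisfying worlds: {a, b, c}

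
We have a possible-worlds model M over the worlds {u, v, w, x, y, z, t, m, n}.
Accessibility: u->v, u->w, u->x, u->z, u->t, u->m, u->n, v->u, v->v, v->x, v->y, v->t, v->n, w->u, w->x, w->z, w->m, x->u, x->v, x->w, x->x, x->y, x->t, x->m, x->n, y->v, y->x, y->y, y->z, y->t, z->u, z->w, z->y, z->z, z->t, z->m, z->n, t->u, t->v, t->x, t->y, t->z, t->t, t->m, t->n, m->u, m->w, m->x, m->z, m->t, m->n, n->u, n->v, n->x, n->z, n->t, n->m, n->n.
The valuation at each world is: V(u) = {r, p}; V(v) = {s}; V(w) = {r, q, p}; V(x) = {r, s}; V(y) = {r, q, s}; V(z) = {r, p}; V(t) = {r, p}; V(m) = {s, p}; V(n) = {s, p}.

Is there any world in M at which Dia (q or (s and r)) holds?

Let φ = Dia (q or (s and r)). Evaluate φ at each world:
  u (successors {v, w, x, z, t, m, n}): φ is true.
  v (successors {u, v, x, y, t, n}): φ is true.
  w (successors {u, x, z, m}): φ is true.
  x (successors {u, v, w, x, y, t, m, n}): φ is true.
  y (successors {v, x, y, z, t}): φ is true.
  z (successors {u, w, y, z, t, m, n}): φ is true.
  t (successors {u, v, x, y, z, t, m, n}): φ is true.
  m (successors {u, w, x, z, t, n}): φ is true.
  n (successors {u, v, x, z, t, m, n}): φ is true.
Detail at u (witness):
  At u: Dia (q or (s and r)) requires q or (s and r) at some successor in {v, w, x, z, t, m, n}.
    q or (s and r) holds at w, so Dia (q or (s and r)) is true at u.

Yes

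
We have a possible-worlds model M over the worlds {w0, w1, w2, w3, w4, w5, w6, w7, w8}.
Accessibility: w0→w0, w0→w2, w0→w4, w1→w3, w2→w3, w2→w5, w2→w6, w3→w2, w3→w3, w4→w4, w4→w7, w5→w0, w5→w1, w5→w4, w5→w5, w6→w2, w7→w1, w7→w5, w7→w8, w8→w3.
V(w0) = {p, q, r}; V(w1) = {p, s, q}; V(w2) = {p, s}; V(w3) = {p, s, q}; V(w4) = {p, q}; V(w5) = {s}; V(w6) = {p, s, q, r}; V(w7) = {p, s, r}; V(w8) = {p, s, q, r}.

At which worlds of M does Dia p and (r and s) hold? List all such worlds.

Recall that Dia ψ holds at a world iff ψ holds at some accessible world.
Let φ = Dia p and (r and s). Evaluate φ at each world:
  w0 (successors {w0, w2, w4}): φ is false.
  w1 (successors {w3}): φ is false.
  w2 (successors {w3, w5, w6}): φ is false.
  w3 (successors {w2, w3}): φ is false.
  w4 (successors {w4, w7}): φ is false.
  w5 (successors {w0, w1, w4, w5}): φ is false.
  w6 (successors {w2}): φ is true.
  w7 (successors {w1, w5, w8}): φ is true.
  w8 (successors {w3}): φ is true.
For instance, at w2:
  At w2: Dia p is true, r and s is false, so Dia p and (r and s) is false.
    At w2: Dia p requires p at some successor in {w3, w5, w6}.
      p holds at w3, so Dia p is true at w2.
Satisfying worlds: {w6, w7, w8}

w6, w7, w8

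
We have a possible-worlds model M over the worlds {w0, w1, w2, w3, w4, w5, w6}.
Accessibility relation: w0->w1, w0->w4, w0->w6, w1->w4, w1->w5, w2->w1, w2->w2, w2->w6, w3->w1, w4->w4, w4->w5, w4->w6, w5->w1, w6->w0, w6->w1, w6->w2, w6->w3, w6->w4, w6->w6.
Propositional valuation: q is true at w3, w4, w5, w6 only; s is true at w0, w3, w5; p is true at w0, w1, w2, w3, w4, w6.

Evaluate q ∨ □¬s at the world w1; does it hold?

No

At w1: q is false, □¬s is false, so q ∨ □¬s is false.
  At w1: □¬s requires ¬s at every successor {w4, w5}.
    ¬s fails at w5, so □¬s is false at w1.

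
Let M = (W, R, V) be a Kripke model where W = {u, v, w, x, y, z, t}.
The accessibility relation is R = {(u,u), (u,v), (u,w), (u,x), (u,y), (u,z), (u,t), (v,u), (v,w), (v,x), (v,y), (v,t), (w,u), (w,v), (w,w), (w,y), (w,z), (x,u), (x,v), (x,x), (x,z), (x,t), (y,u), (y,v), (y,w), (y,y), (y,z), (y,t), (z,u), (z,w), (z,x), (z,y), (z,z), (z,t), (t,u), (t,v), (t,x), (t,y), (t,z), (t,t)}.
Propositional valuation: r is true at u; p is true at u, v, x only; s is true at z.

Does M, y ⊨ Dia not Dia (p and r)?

Recall that Dia ψ holds at a world iff ψ holds at some accessible world.
At y: Dia not Dia (p and r) requires not Dia (p and r) at some successor in {u, v, w, y, z, t}.
  At u: not Dia (p and r) is false.
  At v: not Dia (p and r) is false.
  At w: not Dia (p and r) is false.
  At y: not Dia (p and r) is false.
  At z: not Dia (p and r) is false.
  At t: not Dia (p and r) is false.
So Dia not Dia (p and r) is false at y.

No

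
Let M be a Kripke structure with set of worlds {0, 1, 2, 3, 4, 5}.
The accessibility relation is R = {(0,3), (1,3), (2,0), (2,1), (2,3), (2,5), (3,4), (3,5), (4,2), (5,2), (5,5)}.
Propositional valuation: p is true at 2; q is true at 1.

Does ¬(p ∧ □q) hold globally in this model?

Yes

Let φ = ¬(p ∧ □q). Evaluate φ at each world:
  0 (successors {3}): φ is true.
  1 (successors {3}): φ is true.
  2 (successors {0, 1, 3, 5}): φ is true.
  3 (successors {4, 5}): φ is true.
  4 (successors {2}): φ is true.
  5 (successors {2, 5}): φ is true.
For instance, at 2:
  At 2: p ∧ □q is false, so ¬(p ∧ □q) is true.
    At 2: p is true, □q is false, so p ∧ □q is false.
      At 2: □q requires q at every successor {0, 1, 3, 5}.
        q fails at 0, so □q is false at 2.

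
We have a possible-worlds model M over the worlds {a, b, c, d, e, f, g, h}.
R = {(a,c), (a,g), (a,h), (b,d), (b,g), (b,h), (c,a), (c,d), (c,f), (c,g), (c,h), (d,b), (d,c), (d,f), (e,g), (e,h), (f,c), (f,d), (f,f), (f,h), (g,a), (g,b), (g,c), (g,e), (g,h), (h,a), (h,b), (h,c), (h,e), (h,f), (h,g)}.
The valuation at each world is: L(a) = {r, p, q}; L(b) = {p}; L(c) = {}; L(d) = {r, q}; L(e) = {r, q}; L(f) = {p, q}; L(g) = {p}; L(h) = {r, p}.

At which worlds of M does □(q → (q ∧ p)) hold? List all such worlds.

Recall that □ψ holds at a world iff ψ holds at every accessible world, and ◇ψ holds iff ψ holds at some accessible world.
Let φ = □(q → (q ∧ p)). Evaluate φ at each world:
  a (successors {c, g, h}): φ is true.
  b (successors {d, g, h}): φ is false.
  c (successors {a, d, f, g, h}): φ is false.
  d (successors {b, c, f}): φ is true.
  e (successors {g, h}): φ is true.
  f (successors {c, d, f, h}): φ is false.
  g (successors {a, b, c, e, h}): φ is false.
  h (successors {a, b, c, e, f, g}): φ is false.
For instance, at a:
  At a: □(q → (q ∧ p)) requires q → (q ∧ p) at every successor {c, g, h}.
    At c: q → (q ∧ p) is true.
    At g: q → (q ∧ p) is true.
    At h: q → (q ∧ p) is true.
  So □(q → (q ∧ p)) is true at a.
Satisfying worlds: {a, d, e}

a, d, e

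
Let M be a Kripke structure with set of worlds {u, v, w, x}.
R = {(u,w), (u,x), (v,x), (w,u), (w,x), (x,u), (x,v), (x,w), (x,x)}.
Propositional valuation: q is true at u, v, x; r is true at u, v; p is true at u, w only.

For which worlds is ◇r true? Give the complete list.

w, x

Recall that ◇ψ holds at a world iff ψ holds at some accessible world.
Let φ = ◇r. Evaluate φ at each world:
  u (successors {w, x}): φ is false.
  v (successors {x}): φ is false.
  w (successors {u, x}): φ is true.
  x (successors {u, v, w, x}): φ is true.
For instance, at x:
  At x: ◇r requires r at some successor in {u, v, w, x}.
    r holds at u, so ◇r is true at x.
Satisfying worlds: {w, x}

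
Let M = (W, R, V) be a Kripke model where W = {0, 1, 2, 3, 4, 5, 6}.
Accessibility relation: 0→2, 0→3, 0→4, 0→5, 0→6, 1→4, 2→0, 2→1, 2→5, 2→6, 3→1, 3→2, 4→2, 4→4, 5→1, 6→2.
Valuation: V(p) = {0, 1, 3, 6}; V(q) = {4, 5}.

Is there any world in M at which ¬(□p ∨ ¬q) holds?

Recall that □ψ holds at a world iff ψ holds at every accessible world, and ◇ψ holds iff ψ holds at some accessible world.
Let φ = ¬(□p ∨ ¬q). Evaluate φ at each world:
  0 (successors {2, 3, 4, 5, 6}): φ is false.
  1 (successors {4}): φ is false.
  2 (successors {0, 1, 5, 6}): φ is false.
  3 (successors {1, 2}): φ is false.
  4 (successors {2, 4}): φ is true.
  5 (successors {1}): φ is false.
  6 (successors {2}): φ is false.
Detail at 4 (witness):
  At 4: □p ∨ ¬q is false, so ¬(□p ∨ ¬q) is true.
    At 4: □p is false, ¬q is false, so □p ∨ ¬q is false.
      At 4: □p requires p at every successor {2, 4}.
        p fails at 2, so □p is false at 4.

Yes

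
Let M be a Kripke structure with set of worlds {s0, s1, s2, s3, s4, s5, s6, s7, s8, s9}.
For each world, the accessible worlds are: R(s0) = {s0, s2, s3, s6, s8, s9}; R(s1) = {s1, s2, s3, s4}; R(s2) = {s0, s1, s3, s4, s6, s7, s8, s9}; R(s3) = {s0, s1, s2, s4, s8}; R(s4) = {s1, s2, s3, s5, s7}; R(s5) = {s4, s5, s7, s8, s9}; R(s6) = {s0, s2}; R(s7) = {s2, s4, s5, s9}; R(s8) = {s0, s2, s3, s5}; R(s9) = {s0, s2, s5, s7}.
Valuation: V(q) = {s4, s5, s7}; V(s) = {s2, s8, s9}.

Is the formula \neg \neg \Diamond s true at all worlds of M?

Recall that \Diamond ψ holds at a world iff ψ holds at some accessible world.
Let φ = \neg \neg \Diamond s. Evaluate φ at each world:
  s0 (successors {s0, s2, s3, s6, s8, s9}): φ is true.
  s1 (successors {s1, s2, s3, s4}): φ is true.
  s2 (successors {s0, s1, s3, s4, s6, s7, s8, s9}): φ is true.
  s3 (successors {s0, s1, s2, s4, s8}): φ is true.
  s4 (successors {s1, s2, s3, s5, s7}): φ is true.
  s5 (successors {s4, s5, s7, s8, s9}): φ is true.
  s6 (successors {s0, s2}): φ is true.
  s7 (successors {s2, s4, s5, s9}): φ is true.
  s8 (successors {s0, s2, s3, s5}): φ is true.
  s9 (successors {s0, s2, s5, s7}): φ is true.
For instance, at s6:
  At s6: \neg \Diamond s is false, so \neg \neg \Diamond s is true.
    At s6: \Diamond s is true, so \neg \Diamond s is false.
      At s6: \Diamond s requires s at some successor in {s0, s2}.
        s holds at s2, so \Diamond s is true at s6.

Yes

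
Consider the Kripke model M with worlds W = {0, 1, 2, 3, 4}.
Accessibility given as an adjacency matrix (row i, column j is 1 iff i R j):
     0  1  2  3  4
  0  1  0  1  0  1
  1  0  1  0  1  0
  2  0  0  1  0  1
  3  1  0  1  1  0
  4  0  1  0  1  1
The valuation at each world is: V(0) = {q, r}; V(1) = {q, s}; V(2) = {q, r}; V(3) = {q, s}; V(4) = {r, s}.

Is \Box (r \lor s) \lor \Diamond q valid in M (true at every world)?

Let φ = \Box (r \lor s) \lor \Diamond q. Evaluate φ at each world:
  0 (successors {0, 2, 4}): φ is true.
  1 (successors {1, 3}): φ is true.
  2 (successors {2, 4}): φ is true.
  3 (successors {0, 2, 3}): φ is true.
  4 (successors {1, 3, 4}): φ is true.
For instance, at 1:
  At 1: \Box (r \lor s) is true, \Diamond q is true, so \Box (r \lor s) \lor \Diamond q is true.
    At 1: \Box (r \lor s) requires r \lor s at every successor {1, 3}.
      At 1: r \lor s is true.
      At 3: r \lor s is true.
    So \Box (r \lor s) is true at 1.
    At 1: \Diamond q requires q at some successor in {1, 3}.
      q holds at 1, so \Diamond q is true at 1.

Yes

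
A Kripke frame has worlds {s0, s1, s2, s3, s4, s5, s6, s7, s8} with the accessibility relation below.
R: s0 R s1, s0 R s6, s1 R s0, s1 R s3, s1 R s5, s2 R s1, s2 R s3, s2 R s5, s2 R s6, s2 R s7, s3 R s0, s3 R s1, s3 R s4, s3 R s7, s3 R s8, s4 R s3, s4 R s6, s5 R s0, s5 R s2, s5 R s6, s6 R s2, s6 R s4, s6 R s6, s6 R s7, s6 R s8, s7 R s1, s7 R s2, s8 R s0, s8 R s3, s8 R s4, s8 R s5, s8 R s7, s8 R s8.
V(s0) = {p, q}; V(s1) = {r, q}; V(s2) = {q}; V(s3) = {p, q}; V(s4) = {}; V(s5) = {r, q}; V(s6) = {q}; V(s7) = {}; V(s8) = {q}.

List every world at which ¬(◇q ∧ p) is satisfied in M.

s1, s2, s4, s5, s6, s7, s8

Let φ = ¬(◇q ∧ p). Evaluate φ at each world:
  s0 (successors {s1, s6}): φ is false.
  s1 (successors {s0, s3, s5}): φ is true.
  s2 (successors {s1, s3, s5, s6, s7}): φ is true.
  s3 (successors {s0, s1, s4, s7, s8}): φ is false.
  s4 (successors {s3, s6}): φ is true.
  s5 (successors {s0, s2, s6}): φ is true.
  s6 (successors {s2, s4, s6, s7, s8}): φ is true.
  s7 (successors {s1, s2}): φ is true.
  s8 (successors {s0, s3, s4, s5, s7, s8}): φ is true.
For instance, at s7:
  At s7: ◇q ∧ p is false, so ¬(◇q ∧ p) is true.
    At s7: ◇q is true, p is false, so ◇q ∧ p is false.
      At s7: ◇q requires q at some successor in {s1, s2}.
        q holds at s1, so ◇q is true at s7.
Satisfying worlds: {s1, s2, s4, s5, s6, s7, s8}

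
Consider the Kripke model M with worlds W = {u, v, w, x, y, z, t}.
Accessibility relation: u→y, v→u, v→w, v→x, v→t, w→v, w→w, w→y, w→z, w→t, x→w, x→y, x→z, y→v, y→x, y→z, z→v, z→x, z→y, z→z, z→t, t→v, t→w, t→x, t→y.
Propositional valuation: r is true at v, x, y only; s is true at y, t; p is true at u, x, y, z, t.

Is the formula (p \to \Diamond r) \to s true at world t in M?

At t: p \to \Diamond r is true, s is true, so (p \to \Diamond r) \to s is true.
  At t: p is true, \Diamond r is true, so p \to \Diamond r is true.
    At t: \Diamond r requires r at some successor in {v, w, x, y}.
      r holds at v, so \Diamond r is true at t.

Yes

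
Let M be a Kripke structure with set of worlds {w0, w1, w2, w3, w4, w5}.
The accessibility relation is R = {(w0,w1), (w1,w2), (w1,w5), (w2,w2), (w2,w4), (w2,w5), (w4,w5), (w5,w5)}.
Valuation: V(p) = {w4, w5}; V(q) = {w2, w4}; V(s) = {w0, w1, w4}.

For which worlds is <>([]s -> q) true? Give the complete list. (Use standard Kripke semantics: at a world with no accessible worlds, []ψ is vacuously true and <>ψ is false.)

Let φ = <>([]s -> q). Evaluate φ at each world:
  w0 (successors {w1}): φ is true.
  w1 (successors {w2, w5}): φ is true.
  w2 (successors {w2, w4, w5}): φ is true.
  w3 (successors ∅): φ is false.
  w4 (successors {w5}): φ is true.
  w5 (successors {w5}): φ is true.
For instance, at w1:
  At w1: <>([]s -> q) requires []s -> q at some successor in {w2, w5}.
    []s -> q holds at w2, so <>([]s -> q) is true at w1.
      At w2: []s is false, q is true, so []s -> q is true.
Satisfying worlds: {w0, w1, w2, w4, w5}

w0, w1, w2, w4, w5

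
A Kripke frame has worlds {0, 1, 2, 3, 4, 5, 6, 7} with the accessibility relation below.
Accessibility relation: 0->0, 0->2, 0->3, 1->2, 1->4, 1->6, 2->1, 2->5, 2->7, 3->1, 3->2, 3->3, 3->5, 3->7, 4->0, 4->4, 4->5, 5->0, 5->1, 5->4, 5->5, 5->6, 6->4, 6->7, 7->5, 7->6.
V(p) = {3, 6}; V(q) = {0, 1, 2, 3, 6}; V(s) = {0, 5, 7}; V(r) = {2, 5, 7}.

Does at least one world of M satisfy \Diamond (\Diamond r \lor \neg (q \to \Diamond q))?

Let φ = \Diamond (\Diamond r \lor \neg (q \to \Diamond q)). Evaluate φ at each world:
  0 (successors {0, 2, 3}): φ is true.
  1 (successors {2, 4, 6}): φ is true.
  2 (successors {1, 5, 7}): φ is true.
  3 (successors {1, 2, 3, 5, 7}): φ is true.
  4 (successors {0, 4, 5}): φ is true.
  5 (successors {0, 1, 4, 5, 6}): φ is true.
  6 (successors {4, 7}): φ is true.
  7 (successors {5, 6}): φ is true.
Detail at 0 (witness):
  At 0: \Diamond (\Diamond r \lor \neg (q \to \Diamond q)) requires \Diamond r \lor \neg (q \to \Diamond q) at some successor in {0, 2, 3}.
    \Diamond r \lor \neg (q \to \Diamond q) holds at 0, so \Diamond (\Diamond r \lor \neg (q \to \Diamond q)) is true at 0.
      At 0: \Diamond r is true, \neg (q \to \Diamond q) is false, so \Diamond r \lor \neg (q \to \Diamond q) is true.

Yes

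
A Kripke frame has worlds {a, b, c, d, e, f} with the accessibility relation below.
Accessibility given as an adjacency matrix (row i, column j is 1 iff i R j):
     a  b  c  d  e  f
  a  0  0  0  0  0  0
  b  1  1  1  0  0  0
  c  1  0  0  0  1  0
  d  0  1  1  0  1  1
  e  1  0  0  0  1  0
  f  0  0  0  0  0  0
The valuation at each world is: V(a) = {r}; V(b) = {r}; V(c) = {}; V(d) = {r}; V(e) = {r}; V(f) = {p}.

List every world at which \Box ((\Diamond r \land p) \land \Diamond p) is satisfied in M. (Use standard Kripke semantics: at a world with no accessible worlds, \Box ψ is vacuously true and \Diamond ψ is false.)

a, f

Let φ = \Box ((\Diamond r \land p) \land \Diamond p). Evaluate φ at each world:
  a (successors ∅): φ is true.
  b (successors {a, b, c}): φ is false.
  c (successors {a, e}): φ is false.
  d (successors {b, c, e, f}): φ is false.
  e (successors {a, e}): φ is false.
  f (successors ∅): φ is true.
For instance, at d:
  At d: \Box ((\Diamond r \land p) \land \Diamond p) requires (\Diamond r \land p) \land \Diamond p at every successor {b, c, e, f}.
    (\Diamond r \land p) \land \Diamond p fails at b, so \Box ((\Diamond r \land p) \land \Diamond p) is false at d.
      At b: \Diamond r \land p is false, \Diamond p is false, so (\Diamond r \land p) \land \Diamond p is false.
Satisfying worlds: {a, f}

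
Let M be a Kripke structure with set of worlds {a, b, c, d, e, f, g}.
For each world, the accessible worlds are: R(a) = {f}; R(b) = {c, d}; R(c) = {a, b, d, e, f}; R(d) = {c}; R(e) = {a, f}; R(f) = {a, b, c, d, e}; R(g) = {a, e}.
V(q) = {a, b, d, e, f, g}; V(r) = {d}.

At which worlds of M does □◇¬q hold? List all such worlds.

a

Let φ = □◇¬q. Evaluate φ at each world:
  a (successors {f}): φ is true.
  b (successors {c, d}): φ is false.
  c (successors {a, b, d, e, f}): φ is false.
  d (successors {c}): φ is false.
  e (successors {a, f}): φ is false.
  f (successors {a, b, c, d, e}): φ is false.
  g (successors {a, e}): φ is false.
For instance, at f:
  At f: □◇¬q requires ◇¬q at every successor {a, b, c, d, e}.
    ◇¬q fails at a, so □◇¬q is false at f.
      At a: ◇¬q requires ¬q at some successor in {f}.
        At f: ¬q is false.
      So ◇¬q is false at a.
Satisfying worlds: {a}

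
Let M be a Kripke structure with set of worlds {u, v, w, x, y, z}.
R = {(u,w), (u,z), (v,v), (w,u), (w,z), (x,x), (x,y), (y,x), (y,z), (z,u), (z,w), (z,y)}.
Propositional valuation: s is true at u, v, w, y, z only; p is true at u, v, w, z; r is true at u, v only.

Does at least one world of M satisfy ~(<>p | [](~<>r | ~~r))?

Let φ = ~(<>p | [](~<>r | ~~r)). Evaluate φ at each world:
  u (successors {w, z}): φ is false.
  v (successors {v}): φ is false.
  w (successors {u, z}): φ is false.
  x (successors {x, y}): φ is false.
  y (successors {x, z}): φ is false.
  z (successors {u, w, y}): φ is false.
For instance, at v:
  At v: <>p | [](~<>r | ~~r) is true, so ~(<>p | [](~<>r | ~~r)) is false.
    At v: <>p is true, [](~<>r | ~~r) is true, so <>p | [](~<>r | ~~r) is true.
      At v: <>p requires p at some successor in {v}.
        p holds at v, so <>p is true at v.
      At v: [](~<>r | ~~r) requires ~<>r | ~~r at every successor {v}.
        At v: ~<>r | ~~r is true.
      So [](~<>r | ~~r) is true at v.

No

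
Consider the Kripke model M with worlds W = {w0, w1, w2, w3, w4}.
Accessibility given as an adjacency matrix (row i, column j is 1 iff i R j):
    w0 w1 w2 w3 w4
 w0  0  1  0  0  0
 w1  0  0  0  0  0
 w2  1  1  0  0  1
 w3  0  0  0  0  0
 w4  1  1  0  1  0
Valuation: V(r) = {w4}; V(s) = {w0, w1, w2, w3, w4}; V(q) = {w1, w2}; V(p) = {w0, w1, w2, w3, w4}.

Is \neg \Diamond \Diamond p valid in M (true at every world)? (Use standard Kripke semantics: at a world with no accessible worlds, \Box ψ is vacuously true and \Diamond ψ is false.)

Let φ = \neg \Diamond \Diamond p. Evaluate φ at each world:
  w0 (successors {w1}): φ is true.
  w1 (successors ∅): φ is true.
  w2 (successors {w0, w1, w4}): φ is false.
  w3 (successors ∅): φ is true.
  w4 (successors {w0, w1, w3}): φ is false.
Detail at w2 (counterexample):
  At w2: \Diamond \Diamond p is true, so \neg \Diamond \Diamond p is false.
    At w2: \Diamond \Diamond p requires \Diamond p at some successor in {w0, w1, w4}.
      \Diamond p holds at w0, so \Diamond \Diamond p is true at w2.

No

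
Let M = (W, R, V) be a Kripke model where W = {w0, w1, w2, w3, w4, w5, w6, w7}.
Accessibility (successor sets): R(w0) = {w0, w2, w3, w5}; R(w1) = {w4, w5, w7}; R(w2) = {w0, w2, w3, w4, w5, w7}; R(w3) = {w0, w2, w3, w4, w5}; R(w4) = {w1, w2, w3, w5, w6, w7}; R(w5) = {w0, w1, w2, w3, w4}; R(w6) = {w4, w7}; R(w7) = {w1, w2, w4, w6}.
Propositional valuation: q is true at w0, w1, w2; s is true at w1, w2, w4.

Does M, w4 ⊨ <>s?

At w4: <>s requires s at some successor in {w1, w2, w3, w5, w6, w7}.
  s holds at w1, so <>s is true at w4.

Yes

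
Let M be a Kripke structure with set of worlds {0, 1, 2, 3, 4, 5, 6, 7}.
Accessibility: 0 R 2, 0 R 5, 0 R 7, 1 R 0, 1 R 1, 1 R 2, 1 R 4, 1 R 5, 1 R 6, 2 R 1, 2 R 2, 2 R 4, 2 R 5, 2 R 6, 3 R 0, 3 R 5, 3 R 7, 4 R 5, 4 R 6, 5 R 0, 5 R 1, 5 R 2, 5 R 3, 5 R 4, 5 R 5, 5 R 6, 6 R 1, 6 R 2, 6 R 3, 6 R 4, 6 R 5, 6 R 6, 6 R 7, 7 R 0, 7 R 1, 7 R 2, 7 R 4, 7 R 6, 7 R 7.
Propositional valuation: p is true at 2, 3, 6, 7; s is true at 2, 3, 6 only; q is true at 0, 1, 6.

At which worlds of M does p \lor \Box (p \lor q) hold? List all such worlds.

Let φ = p \lor \Box (p \lor q). Evaluate φ at each world:
  0 (successors {2, 5, 7}): φ is false.
  1 (successors {0, 1, 2, 4, 5, 6}): φ is false.
  2 (successors {1, 2, 4, 5, 6}): φ is true.
  3 (successors {0, 5, 7}): φ is true.
  4 (successors {5, 6}): φ is false.
  5 (successors {0, 1, 2, 3, 4, 5, 6}): φ is false.
  6 (successors {1, 2, 3, 4, 5, 6, 7}): φ is true.
  7 (successors {0, 1, 2, 4, 6, 7}): φ is true.
For instance, at 3:
  At 3: p is true, \Box (p \lor q) is false, so p \lor \Box (p \lor q) is true.
    At 3: \Box (p \lor q) requires p \lor q at every successor {0, 5, 7}.
      p \lor q fails at 5, so \Box (p \lor q) is false at 3.
Satisfying worlds: {2, 3, 6, 7}

2, 3, 6, 7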